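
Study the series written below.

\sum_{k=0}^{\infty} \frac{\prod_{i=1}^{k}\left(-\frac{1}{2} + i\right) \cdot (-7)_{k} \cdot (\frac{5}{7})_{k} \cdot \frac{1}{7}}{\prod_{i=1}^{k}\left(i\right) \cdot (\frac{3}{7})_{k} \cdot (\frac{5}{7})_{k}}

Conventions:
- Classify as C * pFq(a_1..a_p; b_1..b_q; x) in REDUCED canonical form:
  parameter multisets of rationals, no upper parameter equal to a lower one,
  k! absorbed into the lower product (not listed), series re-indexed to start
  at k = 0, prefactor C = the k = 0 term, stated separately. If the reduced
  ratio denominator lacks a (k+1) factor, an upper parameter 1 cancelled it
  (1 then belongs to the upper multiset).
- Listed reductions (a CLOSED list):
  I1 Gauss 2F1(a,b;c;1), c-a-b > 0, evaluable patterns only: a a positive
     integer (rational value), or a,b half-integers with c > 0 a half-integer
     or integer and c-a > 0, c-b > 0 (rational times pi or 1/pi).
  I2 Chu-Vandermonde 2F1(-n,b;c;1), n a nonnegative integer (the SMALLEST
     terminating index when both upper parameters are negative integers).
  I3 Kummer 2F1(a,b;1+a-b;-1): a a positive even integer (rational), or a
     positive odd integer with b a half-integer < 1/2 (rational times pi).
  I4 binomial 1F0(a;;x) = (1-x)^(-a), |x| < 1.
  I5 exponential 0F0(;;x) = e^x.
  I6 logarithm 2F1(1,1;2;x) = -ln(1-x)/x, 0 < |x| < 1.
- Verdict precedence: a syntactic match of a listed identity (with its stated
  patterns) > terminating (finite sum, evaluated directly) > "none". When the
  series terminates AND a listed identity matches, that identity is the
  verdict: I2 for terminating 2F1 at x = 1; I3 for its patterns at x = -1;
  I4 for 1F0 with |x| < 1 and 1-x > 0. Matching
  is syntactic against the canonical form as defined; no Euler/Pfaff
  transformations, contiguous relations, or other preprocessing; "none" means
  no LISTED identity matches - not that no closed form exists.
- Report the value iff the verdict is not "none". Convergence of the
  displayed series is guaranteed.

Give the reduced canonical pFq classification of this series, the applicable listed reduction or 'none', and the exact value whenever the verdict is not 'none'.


At argument 1: a 2F1 with upper {-7, \frac{1}{2}}, lower {\frac{3}{7}}, scaled by C = \frac{1}{7}. Verdict at x = 1: the Chu-Vandermonde identity I2 matches (terminating 2F1 at x = 1 with n = 7, b = 1/2, c = \frac{3}{7}). Sum: -\frac{11192467}{1435463680}.

The tell: t_0 = \frac{1}{7} here, and the parameter 5/7 appears in both the upper and lower lists and cancels.
Adjacent-term ratio: r(k) = 1 * (k-7) (k+\frac{1}{2}) / [(k+\frac{3}{7}) (k+1)] - rational; roots negated = parameters, x = 1, C = \frac{1}{7}.


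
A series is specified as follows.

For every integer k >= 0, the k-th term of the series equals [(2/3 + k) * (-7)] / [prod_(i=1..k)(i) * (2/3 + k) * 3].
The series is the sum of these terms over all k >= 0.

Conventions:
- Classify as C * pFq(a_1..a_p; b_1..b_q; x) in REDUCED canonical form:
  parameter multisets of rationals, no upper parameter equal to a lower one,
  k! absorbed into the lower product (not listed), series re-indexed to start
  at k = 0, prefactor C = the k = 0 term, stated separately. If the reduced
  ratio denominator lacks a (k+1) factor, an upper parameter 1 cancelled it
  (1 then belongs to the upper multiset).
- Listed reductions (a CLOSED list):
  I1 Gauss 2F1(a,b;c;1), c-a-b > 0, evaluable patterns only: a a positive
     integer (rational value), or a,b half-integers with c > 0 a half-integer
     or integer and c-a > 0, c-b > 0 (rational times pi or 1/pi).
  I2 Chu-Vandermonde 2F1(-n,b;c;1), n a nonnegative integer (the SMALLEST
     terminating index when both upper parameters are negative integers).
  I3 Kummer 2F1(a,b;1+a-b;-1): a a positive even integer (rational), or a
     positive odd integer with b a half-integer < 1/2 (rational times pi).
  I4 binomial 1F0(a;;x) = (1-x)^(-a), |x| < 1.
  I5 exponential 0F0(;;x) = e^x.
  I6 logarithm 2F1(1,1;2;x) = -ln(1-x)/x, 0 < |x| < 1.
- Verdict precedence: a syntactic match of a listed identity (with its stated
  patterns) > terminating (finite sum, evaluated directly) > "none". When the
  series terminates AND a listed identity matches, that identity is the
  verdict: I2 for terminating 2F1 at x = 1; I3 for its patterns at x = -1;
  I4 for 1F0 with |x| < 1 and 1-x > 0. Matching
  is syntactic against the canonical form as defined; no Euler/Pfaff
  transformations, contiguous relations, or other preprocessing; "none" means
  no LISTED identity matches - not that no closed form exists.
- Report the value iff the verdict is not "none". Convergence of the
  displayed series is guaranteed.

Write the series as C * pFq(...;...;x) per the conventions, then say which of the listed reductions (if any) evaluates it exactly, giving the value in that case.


x = 1 here; the reduced form reads 0F0, upper {-}, lower {-}, C = -7/3. Verdict: the I5 exponential reduction fires (the 0F0 exponential series at x = 1). Value: (-7/3) * e^(1).

Key step: t_0 being -7/3, striking the common factor k + 2/3 reduces the term (prefactor -7/3).
Adjacent-term ratio: r(k) = 1 * 1 / [(k+1)] - poly over poly, x = 1 from leading terms; C = -7/3 at k = 0.


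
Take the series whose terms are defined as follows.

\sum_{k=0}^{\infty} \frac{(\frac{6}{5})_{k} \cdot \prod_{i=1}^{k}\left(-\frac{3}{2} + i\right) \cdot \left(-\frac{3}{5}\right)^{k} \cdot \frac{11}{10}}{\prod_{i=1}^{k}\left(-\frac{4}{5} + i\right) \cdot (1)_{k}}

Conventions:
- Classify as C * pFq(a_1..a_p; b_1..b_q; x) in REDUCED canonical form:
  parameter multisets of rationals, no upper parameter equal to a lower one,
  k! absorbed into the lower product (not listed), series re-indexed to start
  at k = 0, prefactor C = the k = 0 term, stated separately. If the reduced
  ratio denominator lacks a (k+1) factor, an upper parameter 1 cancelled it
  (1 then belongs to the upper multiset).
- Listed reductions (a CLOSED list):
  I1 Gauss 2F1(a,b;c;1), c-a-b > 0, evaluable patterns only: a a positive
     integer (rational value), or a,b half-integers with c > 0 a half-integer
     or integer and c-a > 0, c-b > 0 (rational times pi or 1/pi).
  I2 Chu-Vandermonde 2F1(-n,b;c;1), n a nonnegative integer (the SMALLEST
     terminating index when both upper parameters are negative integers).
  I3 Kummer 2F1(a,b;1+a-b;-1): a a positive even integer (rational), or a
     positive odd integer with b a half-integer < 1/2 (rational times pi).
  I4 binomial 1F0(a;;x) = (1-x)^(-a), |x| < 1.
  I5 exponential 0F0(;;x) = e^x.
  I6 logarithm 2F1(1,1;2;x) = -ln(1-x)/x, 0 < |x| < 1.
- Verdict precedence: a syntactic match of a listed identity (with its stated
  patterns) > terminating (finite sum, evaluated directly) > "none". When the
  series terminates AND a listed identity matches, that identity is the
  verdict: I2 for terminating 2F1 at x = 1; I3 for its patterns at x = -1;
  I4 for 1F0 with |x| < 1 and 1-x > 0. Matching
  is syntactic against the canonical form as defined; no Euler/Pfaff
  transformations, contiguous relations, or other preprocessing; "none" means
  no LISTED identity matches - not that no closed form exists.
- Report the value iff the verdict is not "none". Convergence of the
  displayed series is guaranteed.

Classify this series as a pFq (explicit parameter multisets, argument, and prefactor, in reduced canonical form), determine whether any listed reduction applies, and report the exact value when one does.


With C = \frac{11}{10}: the canonical form is 2F1(-\frac{1}{2}, \frac{6}{5}; \frac{1}{5}; -\frac{3}{5}). Verdict: none - at argument -\frac{3}{5} the multisets {-\frac{1}{2}, \frac{6}{5}} ; {\frac{1}{5}} match no listed identity.

First insight: t_0 being \frac{11}{10}, the lower running product (C = 11/10, x = -3/5) is a rising factorial.
Consecutive-term ratio: r(k) = -\frac{3}{5} * (k-\frac{1}{2}) (k+\frac{6}{5}) / [(k+\frac{1}{5}) (k+1)] - rational in k, leading ratio -\frac{3}{5}; with t_0 = \frac{11}{10}, classification follows.


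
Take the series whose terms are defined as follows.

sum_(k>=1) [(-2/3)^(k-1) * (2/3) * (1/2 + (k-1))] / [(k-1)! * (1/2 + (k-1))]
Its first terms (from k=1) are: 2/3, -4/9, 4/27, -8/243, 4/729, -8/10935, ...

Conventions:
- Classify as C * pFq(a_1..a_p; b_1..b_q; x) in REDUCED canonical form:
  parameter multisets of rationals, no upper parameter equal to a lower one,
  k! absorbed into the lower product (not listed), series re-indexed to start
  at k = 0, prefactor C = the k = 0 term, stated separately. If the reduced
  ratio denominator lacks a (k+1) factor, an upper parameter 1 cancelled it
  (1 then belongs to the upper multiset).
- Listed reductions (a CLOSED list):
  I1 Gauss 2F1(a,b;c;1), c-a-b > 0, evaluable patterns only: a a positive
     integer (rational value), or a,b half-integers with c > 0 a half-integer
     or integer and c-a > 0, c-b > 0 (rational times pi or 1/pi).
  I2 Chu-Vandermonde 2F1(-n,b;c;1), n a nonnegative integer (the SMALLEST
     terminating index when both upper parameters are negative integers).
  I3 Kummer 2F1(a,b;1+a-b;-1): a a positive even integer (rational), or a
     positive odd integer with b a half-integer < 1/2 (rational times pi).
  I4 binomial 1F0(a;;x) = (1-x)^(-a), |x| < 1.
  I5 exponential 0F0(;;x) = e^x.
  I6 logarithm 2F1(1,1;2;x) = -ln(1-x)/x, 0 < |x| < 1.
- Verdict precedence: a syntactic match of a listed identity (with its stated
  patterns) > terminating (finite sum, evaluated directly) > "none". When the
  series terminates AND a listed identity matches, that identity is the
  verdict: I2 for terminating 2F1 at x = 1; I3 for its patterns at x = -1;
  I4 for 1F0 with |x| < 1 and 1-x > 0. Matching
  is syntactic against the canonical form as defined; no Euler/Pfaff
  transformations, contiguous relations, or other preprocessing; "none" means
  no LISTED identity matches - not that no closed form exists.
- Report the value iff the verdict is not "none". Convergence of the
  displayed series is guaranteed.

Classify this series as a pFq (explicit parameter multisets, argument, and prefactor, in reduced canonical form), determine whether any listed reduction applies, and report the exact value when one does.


The series (x = -2/3) is 0F0: upper {-}, lower {-}, prefactor 2/3. Verdict: the I5 exponential reduction matches (the 0F0 exponential series at x = -2/3). Sum: (2/3) * e^(-2/3).

Key step: from the first term 2/3: striking the common factor k + 1/2 reduces the term (prefactor 2/3).
Adjacent-term ratio: r(k) = (-2/3) * 1 / [(k+1)] ; factor over Q: parameters, x = (-2/3), and C = 2/3.


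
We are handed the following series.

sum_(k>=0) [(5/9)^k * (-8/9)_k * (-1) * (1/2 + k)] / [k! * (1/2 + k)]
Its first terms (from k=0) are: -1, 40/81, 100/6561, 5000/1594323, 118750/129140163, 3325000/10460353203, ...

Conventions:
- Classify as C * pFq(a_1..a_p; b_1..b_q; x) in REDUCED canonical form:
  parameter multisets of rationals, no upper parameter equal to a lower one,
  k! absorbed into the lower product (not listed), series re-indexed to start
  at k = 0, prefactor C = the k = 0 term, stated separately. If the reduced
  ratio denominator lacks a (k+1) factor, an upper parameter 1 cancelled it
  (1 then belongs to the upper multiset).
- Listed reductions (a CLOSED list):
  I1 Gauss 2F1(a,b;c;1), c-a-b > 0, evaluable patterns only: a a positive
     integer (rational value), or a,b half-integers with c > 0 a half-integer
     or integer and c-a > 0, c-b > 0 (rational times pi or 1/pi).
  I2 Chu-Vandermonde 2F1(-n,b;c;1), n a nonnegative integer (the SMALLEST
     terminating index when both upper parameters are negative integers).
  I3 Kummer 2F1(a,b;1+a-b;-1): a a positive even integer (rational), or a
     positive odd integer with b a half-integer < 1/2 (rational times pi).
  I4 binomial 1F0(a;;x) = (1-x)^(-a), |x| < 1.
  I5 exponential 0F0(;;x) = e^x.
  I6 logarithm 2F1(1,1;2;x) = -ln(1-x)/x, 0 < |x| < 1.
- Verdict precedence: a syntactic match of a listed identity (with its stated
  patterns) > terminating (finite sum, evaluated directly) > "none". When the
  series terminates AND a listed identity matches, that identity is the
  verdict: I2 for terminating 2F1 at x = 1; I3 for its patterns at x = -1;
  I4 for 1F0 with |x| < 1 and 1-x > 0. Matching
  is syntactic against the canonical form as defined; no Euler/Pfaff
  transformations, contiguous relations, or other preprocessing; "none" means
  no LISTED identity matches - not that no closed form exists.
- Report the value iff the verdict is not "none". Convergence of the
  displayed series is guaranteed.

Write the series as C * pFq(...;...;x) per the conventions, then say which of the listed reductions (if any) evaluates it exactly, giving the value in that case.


This is -1 * 1F0(-8/9; -; 5/9) in reduced canonical form. Verdict: the I4 binomial reduction applies (the 1F0 binomial series: exponent 8/9, x = 5/9). Value: (-1) * (4/9)^(8/9).

The tell: x = (5/9) and k + 1/2 divides numerator and denominator alike; C = -1, x = 5/9 after cancelling.
Step ratio: r(k) = (5/9) * (k-8/9) / [(k+1)] ; factor over Q: parameters, x = (5/9), and C = -1.


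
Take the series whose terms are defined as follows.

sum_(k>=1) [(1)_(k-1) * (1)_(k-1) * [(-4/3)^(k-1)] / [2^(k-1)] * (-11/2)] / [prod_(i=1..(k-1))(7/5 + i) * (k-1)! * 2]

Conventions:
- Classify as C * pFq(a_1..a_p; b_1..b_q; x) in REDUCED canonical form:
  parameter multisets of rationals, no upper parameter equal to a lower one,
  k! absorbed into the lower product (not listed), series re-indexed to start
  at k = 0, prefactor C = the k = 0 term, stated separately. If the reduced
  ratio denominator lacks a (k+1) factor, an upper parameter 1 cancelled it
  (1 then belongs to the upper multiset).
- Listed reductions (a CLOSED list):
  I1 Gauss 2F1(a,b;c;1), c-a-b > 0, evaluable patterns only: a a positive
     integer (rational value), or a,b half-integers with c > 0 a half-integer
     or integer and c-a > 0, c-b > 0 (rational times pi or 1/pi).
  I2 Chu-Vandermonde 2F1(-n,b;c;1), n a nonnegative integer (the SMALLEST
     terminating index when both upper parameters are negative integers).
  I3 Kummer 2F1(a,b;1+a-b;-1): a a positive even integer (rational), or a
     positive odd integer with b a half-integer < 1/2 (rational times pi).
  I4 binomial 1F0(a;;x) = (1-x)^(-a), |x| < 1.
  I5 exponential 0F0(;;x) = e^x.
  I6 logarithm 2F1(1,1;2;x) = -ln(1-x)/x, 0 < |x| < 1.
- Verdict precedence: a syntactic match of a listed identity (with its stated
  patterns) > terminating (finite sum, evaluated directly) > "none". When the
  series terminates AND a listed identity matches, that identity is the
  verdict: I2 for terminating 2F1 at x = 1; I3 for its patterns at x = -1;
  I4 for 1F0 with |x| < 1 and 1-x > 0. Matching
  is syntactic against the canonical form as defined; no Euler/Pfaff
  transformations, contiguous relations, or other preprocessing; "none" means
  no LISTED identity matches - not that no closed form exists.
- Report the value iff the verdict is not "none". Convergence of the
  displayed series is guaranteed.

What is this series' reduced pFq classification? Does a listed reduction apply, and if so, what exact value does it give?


Key step: with t_0 = -11/4, the constant factors (C = -11/4) combine into one prefactor.
Adjacent-term ratio: r(k) = (-2/3) * (k+1) (k+1) / [(k+12/5) (k+1)] - rational; roots negated = parameters, x = (-2/3), C = -11/4.

Reduced: x = -2/3, 2F1, upper = {1, 1}, lower = {12/5}, C = -11/4. Verdict: none. A 2F1 with upper {1, 1} fits none of I1-I6 at x = -2/3; the sum runs forever.


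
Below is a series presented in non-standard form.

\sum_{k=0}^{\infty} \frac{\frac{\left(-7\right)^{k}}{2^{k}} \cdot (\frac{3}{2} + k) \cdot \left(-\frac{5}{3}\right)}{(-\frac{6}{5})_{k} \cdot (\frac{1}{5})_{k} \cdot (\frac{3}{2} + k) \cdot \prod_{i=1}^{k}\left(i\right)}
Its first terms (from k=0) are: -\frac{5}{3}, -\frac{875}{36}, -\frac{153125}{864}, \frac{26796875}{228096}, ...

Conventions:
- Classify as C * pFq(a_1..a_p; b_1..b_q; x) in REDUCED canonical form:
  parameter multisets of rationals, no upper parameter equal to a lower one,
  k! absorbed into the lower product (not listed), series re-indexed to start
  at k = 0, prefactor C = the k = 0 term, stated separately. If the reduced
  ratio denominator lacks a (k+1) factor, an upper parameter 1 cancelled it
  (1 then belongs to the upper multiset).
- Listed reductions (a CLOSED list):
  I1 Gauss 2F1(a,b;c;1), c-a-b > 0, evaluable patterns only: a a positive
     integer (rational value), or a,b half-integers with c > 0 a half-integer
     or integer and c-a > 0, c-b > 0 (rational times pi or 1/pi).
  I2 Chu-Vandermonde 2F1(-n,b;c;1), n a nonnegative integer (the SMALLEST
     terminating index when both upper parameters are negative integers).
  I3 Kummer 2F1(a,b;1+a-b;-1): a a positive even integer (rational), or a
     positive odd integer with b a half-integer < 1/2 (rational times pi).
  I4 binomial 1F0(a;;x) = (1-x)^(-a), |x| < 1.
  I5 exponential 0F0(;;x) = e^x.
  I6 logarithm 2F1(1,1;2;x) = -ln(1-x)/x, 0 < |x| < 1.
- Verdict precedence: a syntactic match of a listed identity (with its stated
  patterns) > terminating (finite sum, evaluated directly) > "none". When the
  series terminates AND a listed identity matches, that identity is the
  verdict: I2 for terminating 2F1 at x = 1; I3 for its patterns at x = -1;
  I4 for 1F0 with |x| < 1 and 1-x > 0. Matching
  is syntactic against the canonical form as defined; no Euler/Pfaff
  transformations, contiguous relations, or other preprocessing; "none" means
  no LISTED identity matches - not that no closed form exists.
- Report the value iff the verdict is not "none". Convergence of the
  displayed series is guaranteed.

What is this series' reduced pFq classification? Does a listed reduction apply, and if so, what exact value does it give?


At argument -\frac{7}{2}: a 0F2 with upper {-}, lower {-\frac{6}{5}, \frac{1}{5}}, scaled by C = -\frac{5}{3}. Verdict: none. A 0F2 with upper {-} fits none of I1-I6 at x = -\frac{7}{2}; the sum runs forever.

Key observation: from the first term -\frac{5}{3}: the factor k + 3/2 cancels (top and bottom), leaving C = -5/3, x = -7/2.
Consecutive-term ratio: r(k) = -\frac{7}{2} * 1 / [(k-\frac{6}{5}) (k+\frac{1}{5}) (k+1)] - rational; roots negated = parameters, x = -\frac{7}{2}, C = -\frac{5}{3}.


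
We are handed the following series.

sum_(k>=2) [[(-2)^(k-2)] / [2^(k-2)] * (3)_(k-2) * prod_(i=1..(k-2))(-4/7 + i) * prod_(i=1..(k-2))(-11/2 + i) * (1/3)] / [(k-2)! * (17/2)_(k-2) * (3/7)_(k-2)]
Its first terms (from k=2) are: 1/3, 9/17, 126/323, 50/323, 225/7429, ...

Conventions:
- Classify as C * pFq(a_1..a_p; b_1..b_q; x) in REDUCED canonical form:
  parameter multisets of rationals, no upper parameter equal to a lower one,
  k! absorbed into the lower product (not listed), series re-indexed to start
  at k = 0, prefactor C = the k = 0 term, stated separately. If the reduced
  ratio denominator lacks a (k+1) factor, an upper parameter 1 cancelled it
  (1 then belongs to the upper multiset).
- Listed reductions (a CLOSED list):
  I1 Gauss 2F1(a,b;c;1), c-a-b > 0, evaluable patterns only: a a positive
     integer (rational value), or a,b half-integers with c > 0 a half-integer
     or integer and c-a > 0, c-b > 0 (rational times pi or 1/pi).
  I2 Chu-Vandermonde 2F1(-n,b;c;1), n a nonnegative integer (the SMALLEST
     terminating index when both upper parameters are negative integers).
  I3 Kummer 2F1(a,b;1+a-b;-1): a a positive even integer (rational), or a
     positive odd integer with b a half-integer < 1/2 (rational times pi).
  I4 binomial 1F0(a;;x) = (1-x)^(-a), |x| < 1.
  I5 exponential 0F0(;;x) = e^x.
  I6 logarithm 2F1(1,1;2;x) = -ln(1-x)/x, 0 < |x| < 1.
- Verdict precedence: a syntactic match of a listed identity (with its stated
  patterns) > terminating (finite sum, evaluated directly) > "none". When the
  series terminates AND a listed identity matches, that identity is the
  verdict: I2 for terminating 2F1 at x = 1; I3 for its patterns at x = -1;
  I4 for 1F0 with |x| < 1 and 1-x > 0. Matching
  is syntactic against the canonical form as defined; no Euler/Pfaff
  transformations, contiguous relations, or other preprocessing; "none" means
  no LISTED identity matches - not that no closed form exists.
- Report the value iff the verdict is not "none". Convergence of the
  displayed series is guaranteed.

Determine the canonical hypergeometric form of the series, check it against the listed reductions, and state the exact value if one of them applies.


Canonical form: C = 1/3 times 2F1 with upper {-9/2, 3}, lower {17/2}, x = -1. Verdict: Kummer (I3) fires (x = -1; c = 17/2 equals 1+a-b for upper {-9/2, 3}: listed pattern). Sum: (15015/32768) * pi.

The tell: t_0 = 1/3 here, and the two k-th powers (prefactor 1/3) combine into one argument.
Adjacent-term ratio: r(k) = (-1) * (k-9/2) (k+3) / [(k+17/2) (k+1)] - rational; roots negated = parameters, x = (-1), C = 1/3.


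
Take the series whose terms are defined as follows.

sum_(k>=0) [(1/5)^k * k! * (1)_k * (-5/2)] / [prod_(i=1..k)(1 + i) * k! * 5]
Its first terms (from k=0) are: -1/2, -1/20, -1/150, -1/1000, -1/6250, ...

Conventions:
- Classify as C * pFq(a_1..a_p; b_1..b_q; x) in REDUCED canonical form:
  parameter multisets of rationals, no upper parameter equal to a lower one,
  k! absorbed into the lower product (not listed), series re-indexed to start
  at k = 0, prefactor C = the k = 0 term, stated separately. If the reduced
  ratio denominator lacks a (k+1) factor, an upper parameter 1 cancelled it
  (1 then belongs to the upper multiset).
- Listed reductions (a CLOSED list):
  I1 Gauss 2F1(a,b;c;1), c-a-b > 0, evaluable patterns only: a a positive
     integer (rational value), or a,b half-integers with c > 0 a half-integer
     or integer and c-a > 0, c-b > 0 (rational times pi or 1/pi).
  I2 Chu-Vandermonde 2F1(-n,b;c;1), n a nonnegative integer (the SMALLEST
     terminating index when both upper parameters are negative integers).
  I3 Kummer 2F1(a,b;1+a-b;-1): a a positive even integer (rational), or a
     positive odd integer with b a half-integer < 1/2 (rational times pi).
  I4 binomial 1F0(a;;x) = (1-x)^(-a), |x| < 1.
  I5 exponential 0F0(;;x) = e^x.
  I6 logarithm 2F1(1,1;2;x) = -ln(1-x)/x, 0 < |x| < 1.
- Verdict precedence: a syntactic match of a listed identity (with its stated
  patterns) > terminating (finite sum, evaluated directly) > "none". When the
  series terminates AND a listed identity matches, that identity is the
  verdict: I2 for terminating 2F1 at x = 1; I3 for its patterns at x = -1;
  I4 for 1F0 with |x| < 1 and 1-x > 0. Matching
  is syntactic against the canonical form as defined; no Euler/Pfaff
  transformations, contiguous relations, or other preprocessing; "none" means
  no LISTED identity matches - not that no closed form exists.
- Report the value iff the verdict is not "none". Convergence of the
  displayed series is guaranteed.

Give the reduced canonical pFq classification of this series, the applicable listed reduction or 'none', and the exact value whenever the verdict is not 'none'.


Key step: x = (1/5) and the lower running product (C = -1/2, x = 1/5) is a rising factorial.
Consecutive-term ratio: r(k) = (1/5) * (k+1) (k+1) / [(k+2) (k+1)] - rational in k. x = (1/5); t_0 = -1/2; negate the roots.

x = 1/5 here; the reduced form reads 2F1, upper {1, 1}, lower {2}, C = -1/2. Verdict: logarithm (I6) fires (the logarithm: parameters (1,1;2), x = 1/5). Exact value: (5/2) * ln(4/5).


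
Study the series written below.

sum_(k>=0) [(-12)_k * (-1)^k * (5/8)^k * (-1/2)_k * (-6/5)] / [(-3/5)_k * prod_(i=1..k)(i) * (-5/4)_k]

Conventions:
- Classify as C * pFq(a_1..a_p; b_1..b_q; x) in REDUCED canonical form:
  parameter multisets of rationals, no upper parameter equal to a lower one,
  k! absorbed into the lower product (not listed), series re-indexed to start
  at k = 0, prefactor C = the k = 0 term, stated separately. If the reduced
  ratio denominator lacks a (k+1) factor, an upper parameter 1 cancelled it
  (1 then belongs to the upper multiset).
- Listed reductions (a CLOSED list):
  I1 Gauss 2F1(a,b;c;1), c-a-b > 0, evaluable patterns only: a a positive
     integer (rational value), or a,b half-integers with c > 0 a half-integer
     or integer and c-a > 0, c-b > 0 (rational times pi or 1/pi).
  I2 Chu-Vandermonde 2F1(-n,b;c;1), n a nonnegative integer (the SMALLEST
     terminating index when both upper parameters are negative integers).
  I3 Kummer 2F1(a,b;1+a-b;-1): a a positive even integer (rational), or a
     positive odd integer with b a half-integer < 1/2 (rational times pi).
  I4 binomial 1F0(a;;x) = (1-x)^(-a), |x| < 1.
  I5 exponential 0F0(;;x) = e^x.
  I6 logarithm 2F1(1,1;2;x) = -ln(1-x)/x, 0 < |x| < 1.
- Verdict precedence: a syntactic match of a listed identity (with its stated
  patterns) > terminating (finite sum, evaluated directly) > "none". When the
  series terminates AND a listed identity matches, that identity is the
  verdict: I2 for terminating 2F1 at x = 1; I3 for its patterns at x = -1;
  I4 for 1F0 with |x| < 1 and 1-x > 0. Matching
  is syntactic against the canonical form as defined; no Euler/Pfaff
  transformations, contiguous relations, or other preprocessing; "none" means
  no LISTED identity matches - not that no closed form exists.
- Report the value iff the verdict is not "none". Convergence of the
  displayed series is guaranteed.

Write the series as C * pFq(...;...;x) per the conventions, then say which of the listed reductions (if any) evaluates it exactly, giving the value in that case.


Classification (C = -6/5): 2F2 with upper {-12, -1/2}, lower {-5/4, -3/5}, argument x = -5/8. Verdict: terminating. With -12 upstairs the series is a 13-term polynomial sum; evaluated term by term. Sum: -1918461037433116905407308699633/2460192966707005906527191040.

Key step: with t_0 = -6/5, the product of the first k integers (C = -6/5) is k!.
Ratio: r(k) = (-5/8) * (k-12) (k-1/2) / [(k-5/4) (k-3/5) (k+1)] - poly over poly, x = (-5/8) from leading terms; C = -6/5 at k = 0.


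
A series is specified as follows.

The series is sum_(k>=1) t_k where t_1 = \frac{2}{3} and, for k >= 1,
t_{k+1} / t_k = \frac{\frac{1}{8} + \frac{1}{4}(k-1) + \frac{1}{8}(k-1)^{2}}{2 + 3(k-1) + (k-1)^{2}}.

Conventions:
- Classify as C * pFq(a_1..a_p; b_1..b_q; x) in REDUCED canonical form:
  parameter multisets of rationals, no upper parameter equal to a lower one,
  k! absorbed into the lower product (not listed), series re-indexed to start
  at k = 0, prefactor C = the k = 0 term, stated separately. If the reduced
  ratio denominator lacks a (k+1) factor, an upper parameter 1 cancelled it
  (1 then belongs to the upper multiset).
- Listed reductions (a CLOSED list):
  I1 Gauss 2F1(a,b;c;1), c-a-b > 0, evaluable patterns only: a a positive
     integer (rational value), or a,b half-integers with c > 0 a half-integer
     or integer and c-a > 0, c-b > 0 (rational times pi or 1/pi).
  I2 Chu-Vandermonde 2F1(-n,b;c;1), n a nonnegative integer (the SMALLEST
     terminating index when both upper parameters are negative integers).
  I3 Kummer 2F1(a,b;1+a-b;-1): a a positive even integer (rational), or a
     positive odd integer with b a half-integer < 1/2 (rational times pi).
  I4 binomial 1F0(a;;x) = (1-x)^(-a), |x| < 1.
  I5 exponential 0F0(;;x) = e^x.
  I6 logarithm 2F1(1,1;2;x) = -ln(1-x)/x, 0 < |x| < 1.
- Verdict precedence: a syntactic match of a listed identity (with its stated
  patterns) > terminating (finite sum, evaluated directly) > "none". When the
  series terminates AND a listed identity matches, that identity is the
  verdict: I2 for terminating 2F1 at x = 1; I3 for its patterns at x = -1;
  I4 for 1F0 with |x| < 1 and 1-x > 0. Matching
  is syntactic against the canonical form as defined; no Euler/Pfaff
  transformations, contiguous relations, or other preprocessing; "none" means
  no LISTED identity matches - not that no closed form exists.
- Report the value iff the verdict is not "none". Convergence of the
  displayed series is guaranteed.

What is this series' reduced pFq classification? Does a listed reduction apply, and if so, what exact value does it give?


x = \frac{1}{8} here; the reduced form reads 2F1, upper {1, 1}, lower {2}, C = \frac{2}{3}. Verdict (x = \frac{1}{8}): logarithm (I6) applies (the logarithm: parameters (1,1;2), x = \frac{1}{8}). Value: \left(-\frac{16}{3}\right) \cdot \ln\left(\frac{7}{8}\right).

Key step: x = \frac{1}{8} and factor the ratio over Q (prefactor 2/3): negated roots = parameters.
Step ratio: r(k) = \frac{1}{8} * (k+1) (k+1) / [(k+2) (k+1)] - rational in k, leading ratio \frac{1}{8}; with t_0 = \frac{2}{3}, classification follows.


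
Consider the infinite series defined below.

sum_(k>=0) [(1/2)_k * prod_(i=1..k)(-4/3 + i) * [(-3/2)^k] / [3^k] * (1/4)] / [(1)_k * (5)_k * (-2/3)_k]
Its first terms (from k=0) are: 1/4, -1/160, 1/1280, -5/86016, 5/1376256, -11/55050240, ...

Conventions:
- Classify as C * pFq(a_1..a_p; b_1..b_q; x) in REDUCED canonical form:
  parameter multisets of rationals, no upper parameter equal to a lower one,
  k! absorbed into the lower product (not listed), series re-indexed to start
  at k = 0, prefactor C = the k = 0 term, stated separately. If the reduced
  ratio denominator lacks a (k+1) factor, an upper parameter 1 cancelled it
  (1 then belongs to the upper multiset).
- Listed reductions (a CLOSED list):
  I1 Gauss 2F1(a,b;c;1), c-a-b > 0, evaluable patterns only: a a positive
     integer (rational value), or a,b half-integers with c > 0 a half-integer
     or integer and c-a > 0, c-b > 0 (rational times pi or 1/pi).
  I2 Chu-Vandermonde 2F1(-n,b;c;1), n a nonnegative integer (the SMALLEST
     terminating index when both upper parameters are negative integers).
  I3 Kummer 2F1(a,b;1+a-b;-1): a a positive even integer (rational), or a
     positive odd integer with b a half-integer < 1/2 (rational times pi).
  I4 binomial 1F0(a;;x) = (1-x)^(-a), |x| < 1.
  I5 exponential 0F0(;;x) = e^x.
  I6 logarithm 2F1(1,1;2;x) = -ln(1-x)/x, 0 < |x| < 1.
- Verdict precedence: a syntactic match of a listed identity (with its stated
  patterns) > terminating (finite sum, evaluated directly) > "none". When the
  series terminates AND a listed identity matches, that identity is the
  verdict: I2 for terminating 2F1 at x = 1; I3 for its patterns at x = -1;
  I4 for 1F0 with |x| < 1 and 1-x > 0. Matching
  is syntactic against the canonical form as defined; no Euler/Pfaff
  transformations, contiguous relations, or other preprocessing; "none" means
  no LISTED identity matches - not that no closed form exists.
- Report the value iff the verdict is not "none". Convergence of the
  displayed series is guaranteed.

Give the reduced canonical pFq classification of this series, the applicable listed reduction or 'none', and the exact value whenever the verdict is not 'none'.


Classification (C = 1/4): 2F2 with upper {-1/3, 1/2}, lower {-2/3, 5}, argument x = -1/2. Verdict: none (x = -1/2): each listed identity misses the multisets {-1/3, 1/2} ; {-2/3, 5}.

Key step: t_0 being 1/4, (1)_k (prefactor 1/4) is k! itself.
Adjacent-term ratio: r(k) = (-1/2) * (k-1/3) (k+1/2) / [(k-2/3) (k+5) (k+1)] - rational; roots negated = parameters, x = (-1/2), C = 1/4.


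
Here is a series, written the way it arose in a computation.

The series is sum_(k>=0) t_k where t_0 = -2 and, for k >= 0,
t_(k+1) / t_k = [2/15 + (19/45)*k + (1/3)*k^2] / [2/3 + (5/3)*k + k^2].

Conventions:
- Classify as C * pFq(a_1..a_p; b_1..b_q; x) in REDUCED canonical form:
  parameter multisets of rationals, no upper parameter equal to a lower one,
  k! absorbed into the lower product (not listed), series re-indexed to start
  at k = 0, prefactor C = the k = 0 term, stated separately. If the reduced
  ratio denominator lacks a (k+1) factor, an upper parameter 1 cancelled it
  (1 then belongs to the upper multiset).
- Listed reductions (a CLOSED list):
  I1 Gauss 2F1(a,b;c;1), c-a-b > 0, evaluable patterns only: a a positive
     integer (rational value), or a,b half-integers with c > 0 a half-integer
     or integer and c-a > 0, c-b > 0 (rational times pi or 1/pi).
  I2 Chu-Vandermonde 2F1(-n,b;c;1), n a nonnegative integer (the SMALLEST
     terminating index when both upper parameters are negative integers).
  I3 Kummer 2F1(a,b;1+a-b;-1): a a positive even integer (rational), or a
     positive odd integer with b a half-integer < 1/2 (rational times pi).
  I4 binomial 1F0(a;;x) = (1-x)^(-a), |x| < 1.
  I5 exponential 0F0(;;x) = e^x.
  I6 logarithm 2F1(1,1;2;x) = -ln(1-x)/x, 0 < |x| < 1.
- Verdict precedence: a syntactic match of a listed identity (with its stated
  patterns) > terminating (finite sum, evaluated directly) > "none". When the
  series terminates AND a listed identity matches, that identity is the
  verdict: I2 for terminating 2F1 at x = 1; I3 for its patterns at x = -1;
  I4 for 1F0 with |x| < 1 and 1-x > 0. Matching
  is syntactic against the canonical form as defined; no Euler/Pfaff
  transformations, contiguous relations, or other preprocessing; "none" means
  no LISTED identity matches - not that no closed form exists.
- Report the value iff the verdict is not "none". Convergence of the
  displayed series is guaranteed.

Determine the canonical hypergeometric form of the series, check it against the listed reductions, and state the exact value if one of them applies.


Key observation: from the first term -2: roots of the ratio polynomials (C = -2) are the negated parameters.
Adjacent-term ratio: r(k) = (1/3) * (k+3/5) / [(k+1)] ; factor over Q: parameters, x = (1/3), and C = -2.

Canonical form: C = -2 times 1F0 with upper {3/5}, lower {-}, x = 1/3. Verdict: the I4 binomial reduction fires (the 1F0 binomial series: exponent -3/5, x = 1/3). Sum: (-2) * (2/3)^(-3/5).


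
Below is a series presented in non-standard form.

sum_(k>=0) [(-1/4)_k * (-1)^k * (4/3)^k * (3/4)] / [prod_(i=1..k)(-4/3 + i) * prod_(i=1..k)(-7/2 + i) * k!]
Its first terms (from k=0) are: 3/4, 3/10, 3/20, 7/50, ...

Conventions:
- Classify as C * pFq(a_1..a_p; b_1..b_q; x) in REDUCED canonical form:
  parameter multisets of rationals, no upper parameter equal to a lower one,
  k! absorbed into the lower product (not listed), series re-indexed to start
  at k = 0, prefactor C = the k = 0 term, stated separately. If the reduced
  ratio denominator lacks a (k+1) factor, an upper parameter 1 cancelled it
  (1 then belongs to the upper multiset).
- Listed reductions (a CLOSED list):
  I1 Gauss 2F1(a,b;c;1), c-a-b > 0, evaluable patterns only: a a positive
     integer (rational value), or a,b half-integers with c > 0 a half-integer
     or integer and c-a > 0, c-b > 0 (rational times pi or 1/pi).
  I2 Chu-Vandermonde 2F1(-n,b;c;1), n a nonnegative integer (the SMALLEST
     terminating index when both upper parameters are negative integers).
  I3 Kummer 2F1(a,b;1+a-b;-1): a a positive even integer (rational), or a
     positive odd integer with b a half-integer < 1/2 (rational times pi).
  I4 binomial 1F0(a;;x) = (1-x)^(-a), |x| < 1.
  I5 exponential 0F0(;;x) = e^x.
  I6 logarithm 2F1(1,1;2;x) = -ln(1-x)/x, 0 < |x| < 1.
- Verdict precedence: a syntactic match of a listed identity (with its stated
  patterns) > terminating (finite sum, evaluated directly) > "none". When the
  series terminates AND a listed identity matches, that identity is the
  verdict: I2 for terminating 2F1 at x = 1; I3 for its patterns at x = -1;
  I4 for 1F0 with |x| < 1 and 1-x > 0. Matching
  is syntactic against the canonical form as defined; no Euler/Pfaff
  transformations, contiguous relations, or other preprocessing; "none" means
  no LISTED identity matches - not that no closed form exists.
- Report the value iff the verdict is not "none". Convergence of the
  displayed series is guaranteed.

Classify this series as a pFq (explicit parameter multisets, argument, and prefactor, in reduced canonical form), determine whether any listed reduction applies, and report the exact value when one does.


With C = 3/4: the canonical form is 1F2(-1/4; -5/2, -1/3; -4/3). Verdict: none - this 1F2 at x = -4/3 matches no listed pattern, and upper {-1/4} holds no stopper.

First insight: x = (-4/3) and the lower running product (prefactor 3/4) is a rising factorial.
Step ratio: r(k) = (-4/3) * (k-1/4) / [(k-5/2) (k-1/3) (k+1)] - rational in k, leading ratio (-4/3); with t_0 = 3/4, classification follows.


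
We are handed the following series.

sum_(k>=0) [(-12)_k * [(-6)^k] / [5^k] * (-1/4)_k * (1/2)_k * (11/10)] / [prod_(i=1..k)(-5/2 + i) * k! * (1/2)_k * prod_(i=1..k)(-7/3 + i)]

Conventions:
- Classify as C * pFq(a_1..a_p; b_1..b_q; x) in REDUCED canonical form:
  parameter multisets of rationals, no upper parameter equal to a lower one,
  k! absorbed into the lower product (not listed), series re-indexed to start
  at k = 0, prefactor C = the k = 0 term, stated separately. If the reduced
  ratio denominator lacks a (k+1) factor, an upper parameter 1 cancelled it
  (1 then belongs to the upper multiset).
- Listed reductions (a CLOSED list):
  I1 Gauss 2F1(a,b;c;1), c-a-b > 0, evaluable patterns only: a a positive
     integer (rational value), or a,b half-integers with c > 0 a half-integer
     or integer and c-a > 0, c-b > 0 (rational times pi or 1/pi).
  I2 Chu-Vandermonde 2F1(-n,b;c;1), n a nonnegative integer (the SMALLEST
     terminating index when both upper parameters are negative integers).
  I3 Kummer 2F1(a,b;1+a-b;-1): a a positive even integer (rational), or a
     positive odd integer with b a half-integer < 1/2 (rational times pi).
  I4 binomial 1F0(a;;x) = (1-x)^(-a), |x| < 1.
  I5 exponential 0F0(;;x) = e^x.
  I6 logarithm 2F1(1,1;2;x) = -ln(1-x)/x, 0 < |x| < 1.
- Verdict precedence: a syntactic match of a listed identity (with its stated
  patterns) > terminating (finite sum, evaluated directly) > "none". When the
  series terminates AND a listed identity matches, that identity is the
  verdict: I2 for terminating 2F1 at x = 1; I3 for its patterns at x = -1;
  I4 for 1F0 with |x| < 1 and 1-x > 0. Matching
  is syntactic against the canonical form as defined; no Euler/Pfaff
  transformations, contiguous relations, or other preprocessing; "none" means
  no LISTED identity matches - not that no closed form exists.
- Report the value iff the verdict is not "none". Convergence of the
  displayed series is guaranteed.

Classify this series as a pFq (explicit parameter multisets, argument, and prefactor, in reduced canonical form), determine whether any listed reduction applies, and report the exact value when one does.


The series (x = -6/5) is 2F2: upper {-12, -1/4}, lower {-3/2, -4/3}, prefactor 11/10. Verdict: terminating - no listed pattern fits, but -12 in the upper list cuts the series at k = 12; direct evaluation. Its exact value is -42744499059077119341221/3666687500000000000.

Structural cue: t_0 = 11/10 here, and the lower running product (prefactor 11/10) is a rising factorial.
Adjacent-term ratio: r(k) = (-6/5) * (k-12) (k-1/4) / [(k-3/2) (k-4/3) (k+1)] - poly over poly, x = (-6/5) from leading terms; C = 11/10 at k = 0.


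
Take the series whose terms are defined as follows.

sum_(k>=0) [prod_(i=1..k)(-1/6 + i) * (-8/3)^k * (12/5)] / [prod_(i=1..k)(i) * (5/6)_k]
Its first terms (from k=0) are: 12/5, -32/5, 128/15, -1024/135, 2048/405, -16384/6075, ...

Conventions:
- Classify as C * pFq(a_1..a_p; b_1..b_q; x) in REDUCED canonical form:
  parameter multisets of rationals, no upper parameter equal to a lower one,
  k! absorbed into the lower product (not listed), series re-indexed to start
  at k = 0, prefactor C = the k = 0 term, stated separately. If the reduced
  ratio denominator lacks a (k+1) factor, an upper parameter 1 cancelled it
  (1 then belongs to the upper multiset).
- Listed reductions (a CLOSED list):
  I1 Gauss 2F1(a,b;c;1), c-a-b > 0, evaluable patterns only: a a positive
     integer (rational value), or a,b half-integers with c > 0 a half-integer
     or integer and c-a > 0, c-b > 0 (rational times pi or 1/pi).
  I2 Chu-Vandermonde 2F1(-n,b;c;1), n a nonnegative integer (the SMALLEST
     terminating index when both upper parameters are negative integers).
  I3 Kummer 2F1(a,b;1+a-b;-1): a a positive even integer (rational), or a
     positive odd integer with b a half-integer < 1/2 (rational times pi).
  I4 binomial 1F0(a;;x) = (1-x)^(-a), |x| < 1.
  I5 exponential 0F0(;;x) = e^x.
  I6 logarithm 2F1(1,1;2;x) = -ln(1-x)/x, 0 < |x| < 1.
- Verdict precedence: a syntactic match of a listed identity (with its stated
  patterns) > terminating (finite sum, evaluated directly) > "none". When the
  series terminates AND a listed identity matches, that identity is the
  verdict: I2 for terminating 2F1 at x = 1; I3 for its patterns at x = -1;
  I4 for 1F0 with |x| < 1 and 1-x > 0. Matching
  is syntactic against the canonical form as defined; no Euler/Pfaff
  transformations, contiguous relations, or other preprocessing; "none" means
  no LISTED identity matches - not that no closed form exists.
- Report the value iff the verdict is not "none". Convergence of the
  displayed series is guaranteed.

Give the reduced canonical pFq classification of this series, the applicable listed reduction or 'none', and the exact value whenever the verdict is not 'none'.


Structural cue: with t_0 = 12/5, the parameter 5/6 appears in both the upper and lower lists and cancels.
Adjacent-term ratio: r(k) = (-8/3) * 1 / [(k+1)] - rational; roots negated = parameters, x = (-8/3), C = 12/5.

Canonical form: C = 12/5 times 0F0 with upper {-}, lower {-}, x = -8/3. Verdict (x = -8/3): the I5 exponential reduction applies (the 0F0 exponential series at x = -8/3). Its exact value is (12/5) * e^(-8/3).
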